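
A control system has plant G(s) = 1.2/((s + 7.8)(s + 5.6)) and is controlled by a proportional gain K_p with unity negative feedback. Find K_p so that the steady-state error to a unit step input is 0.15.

K_p = 206

The loop is type 0, so e_ss(step) = 1/(1 + K_pos) with K_pos = K_p·G(0).
G(0) = 0.02747. Require 1/(1 + K_p·0.02747) = 0.15, so 1 + 0.02747·K_p = 6.667.
K_p = (6.667 − 1)/0.02747 = 206.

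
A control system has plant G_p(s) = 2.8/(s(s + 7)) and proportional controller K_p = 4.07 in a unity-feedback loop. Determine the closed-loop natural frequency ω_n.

ω_n = 3.38 rad/s

With unity feedback the closed-loop characteristic equation is s² + 7s + 4.07·2.8 = s² + 7s + 11.4 = 0.
Matching s² + 2ζω_n s + ω_n²: ω_n = √11.4 = 3.376 rad/s and 2ζω_n = 7, so ζ = 7/(2·3.376) = 1.04.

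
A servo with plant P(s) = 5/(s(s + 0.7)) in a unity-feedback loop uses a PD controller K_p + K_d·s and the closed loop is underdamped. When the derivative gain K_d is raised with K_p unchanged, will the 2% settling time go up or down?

Characteristic equation s² + (0.7 + 5K_d)s + 5K_p = 0: raising K_d increases ζω_n = (0.7+5K_d)/2 while the loop stays underdamped, so T_s ≈ 4/(ζω_n) decreases.

decrease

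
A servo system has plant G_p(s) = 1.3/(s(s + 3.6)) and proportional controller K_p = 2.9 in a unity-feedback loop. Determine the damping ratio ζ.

With unity feedback the closed-loop characteristic equation is s² + 3.6s + 2.9·1.3 = s² + 3.6s + 3.77 = 0.
Matching s² + 2ζω_n s + ω_n²: ω_n = √3.77 = 1.942 rad/s and 2ζω_n = 3.6, so ζ = 3.6/(2·1.942) = 0.927.

ζ = 0.927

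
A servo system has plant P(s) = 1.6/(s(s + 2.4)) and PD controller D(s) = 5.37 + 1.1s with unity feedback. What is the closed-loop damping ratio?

ζ = 0.71

Forward path: (5.37 + 1.1s)·1.6/(s(s+2.4)). The closed-loop characteristic equation is s² + (2.4 + 1.6·1.1)s + 1.6·5.37 = 0.
That is s² + 4.16s + 8.592 = 0, so ω_n = 2.931 rad/s and ζ = 4.16/(2·2.931) = 0.7096.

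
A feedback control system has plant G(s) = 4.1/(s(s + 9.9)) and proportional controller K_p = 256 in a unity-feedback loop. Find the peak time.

T_p = 0.0981 s

Closed-loop characteristic equation: s² + 9.9s + 1050 = 0, so ω_n = 32.4 rad/s and ζ = 9.9/(2·32.4) = 0.1528.
Damped frequency ω_d = ω_n√(1−ζ²) = 32.02 rad/s, so peak time T_p = π/ω_d = 0.0981 s.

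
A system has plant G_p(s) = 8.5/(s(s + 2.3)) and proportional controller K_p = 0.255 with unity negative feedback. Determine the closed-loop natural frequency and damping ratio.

The closed-loop denominator is s(s+2.3) + 0.255·8.5 = s² + 2.3s + 2.167.
Matching s² + 2ζω_n s + ω_n²: ω_n = √2.167 = 1.472 rad/s and 2ζω_n = 2.3, so ζ = 2.3/(2·1.472) = 0.781.

ω_n = 1.47 rad/s, ζ = 0.781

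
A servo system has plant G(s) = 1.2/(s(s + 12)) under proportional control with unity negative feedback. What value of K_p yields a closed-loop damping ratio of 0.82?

Closed-loop characteristic equation: s² + 12s + K_p·1.2 = 0.
So ω_n = √(1.2K_p) and 2ζω_n = 12, giving ζ = 12/(2√(1.2K_p)).
Setting ζ = 0.82: √(1.2K_p) = 12/(2·0.82) = 7.317, so K_p = 53.54/1.2 = 44.6.

K_p = 44.6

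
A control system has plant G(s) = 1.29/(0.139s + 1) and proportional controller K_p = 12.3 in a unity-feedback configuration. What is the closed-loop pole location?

s = -121.3

Closed loop: T(s) = K_p·G/(1+K_p·G) = 15.87/(0.139s + 1 + 15.87), with pole at s = −(1 + 15.87)/0.139 = −121.3.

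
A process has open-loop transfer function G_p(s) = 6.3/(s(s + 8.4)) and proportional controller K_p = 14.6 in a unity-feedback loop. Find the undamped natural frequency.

1 + K_p·G_p(s) = 0 gives s² + 8.4s + 91.98 = 0.
Matching s² + 2ζω_n s + ω_n²: ω_n = √91.98 = 9.591 rad/s and 2ζω_n = 8.4, so ζ = 8.4/(2·9.591) = 0.438.

ω_n = 9.59 rad/s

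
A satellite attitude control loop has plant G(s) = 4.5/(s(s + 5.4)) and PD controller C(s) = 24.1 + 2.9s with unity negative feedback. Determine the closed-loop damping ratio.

Forward path: (24.1 + 2.9s)·4.5/(s(s+5.4)). The closed-loop characteristic equation is s² + (5.4 + 4.5·2.9)s + 4.5·24.1 = 0.
That is s² + 18.45s + 108.5 = 0, so ω_n = 10.41 rad/s and ζ = 18.45/(2·10.41) = 0.8858.

ζ = 0.886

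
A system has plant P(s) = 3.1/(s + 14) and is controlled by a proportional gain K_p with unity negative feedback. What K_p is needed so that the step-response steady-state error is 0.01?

Steady-state error for a unit step on this type-0 loop is 1/(1 + K_p·P(0)).
P(0) = 0.2214. Require 1/(1 + K_p·0.2214) = 0.01, so 1 + 0.2214·K_p = 100.
K_p = (100 − 1)/0.2214 = 447.

K_p = 447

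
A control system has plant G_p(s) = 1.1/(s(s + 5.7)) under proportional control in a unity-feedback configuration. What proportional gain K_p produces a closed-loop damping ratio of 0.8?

Closed-loop characteristic equation: s² + 5.7s + K_p·1.1 = 0.
So ω_n = √(1.1K_p) and 2ζω_n = 5.7, giving ζ = 5.7/(2√(1.1K_p)).
Setting ζ = 0.8: √(1.1K_p) = 5.7/(2·0.8) = 3.562, so K_p = 12.69/1.1 = 11.5.

K_p = 11.5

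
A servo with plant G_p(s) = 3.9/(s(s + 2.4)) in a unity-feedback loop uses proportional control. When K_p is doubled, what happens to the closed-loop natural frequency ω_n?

increase

ω_n = √(3.9·K_p), which grows with K_p.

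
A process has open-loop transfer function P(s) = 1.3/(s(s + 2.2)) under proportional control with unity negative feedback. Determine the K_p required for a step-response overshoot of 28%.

K_p = 6.6

From %OS = 100·exp(−πζ/√(1−ζ²)) = 28%, ζ = −ln(0.28)/√(π²+ln²(0.28)) = 0.3755.
Characteristic equation s² + 2.2s + 1.3K_p = 0 gives ζ = 2.2/(2√(1.3K_p)).
Setting ζ = 0.3755: √(1.3K_p) = 2.2/(2·0.3755) = 2.929, so K_p = 8.58/1.3 = 6.6.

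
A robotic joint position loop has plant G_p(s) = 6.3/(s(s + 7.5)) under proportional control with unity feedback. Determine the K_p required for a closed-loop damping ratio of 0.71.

Closed-loop characteristic equation: s² + 7.5s + K_p·6.3 = 0.
So ω_n = √(6.3K_p) and 2ζω_n = 7.5, giving ζ = 7.5/(2√(6.3K_p)).
Setting ζ = 0.71: √(6.3K_p) = 7.5/(2·0.71) = 5.282, so K_p = 27.9/6.3 = 4.43.

K_p = 4.43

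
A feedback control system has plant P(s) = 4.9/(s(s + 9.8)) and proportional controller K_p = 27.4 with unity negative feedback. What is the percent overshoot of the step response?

The closed-loop denominator s² + 9.8s + 134.3 gives ω_n = √134.3 = 11.59 and ζ = 9.8/(2ω_n) = 0.4229.
%OS = 100·exp(−πζ/√(1−ζ²)) = 100·exp(−π·0.4229/√0.8212) = 23.1%.

23.1%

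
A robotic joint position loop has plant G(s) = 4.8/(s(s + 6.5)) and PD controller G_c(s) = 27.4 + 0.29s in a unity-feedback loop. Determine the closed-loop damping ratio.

ζ = 0.344

Forward path: (27.4 + 0.29s)·4.8/(s(s+6.5)). The closed-loop characteristic equation is s² + (6.5 + 4.8·0.29)s + 4.8·27.4 = 0.
That is s² + 7.892s + 131.5 = 0, so ω_n = 11.47 rad/s and ζ = 7.892/(2·11.47) = 0.3441.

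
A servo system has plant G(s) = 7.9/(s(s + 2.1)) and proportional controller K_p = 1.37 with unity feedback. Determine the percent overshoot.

34.7%

From 1 + K_pG(s) = 0: s² + 2.1s + 10.82 = 0 ⇒ ω_n = 3.29, ζ = 0.3192.
%OS = 100·exp(−πζ/√(1−ζ²)) = 100·exp(−π·0.3192/√0.8981) = 34.7%.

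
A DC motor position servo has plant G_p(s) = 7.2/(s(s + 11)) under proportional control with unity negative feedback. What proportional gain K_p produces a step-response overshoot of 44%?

From %OS = 100·exp(−πζ/√(1−ζ²)) = 44%, ζ = −ln(0.44)/√(π²+ln²(0.44)) = 0.2528.
Characteristic equation s² + 11s + 7.2K_p = 0 gives ζ = 11/(2√(7.2K_p)).
Setting ζ = 0.2528: √(7.2K_p) = 11/(2·0.2528) = 21.75, so K_p = 473.2/7.2 = 65.7.

K_p = 65.7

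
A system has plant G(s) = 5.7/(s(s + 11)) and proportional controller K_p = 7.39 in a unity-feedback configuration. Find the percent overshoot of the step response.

The closed-loop denominator s² + 11s + 42.12 gives ω_n = √42.12 = 6.49 and ζ = 11/(2ω_n) = 0.8474.
%OS = 100·exp(−πζ/√(1−ζ²)) = 100·exp(−π·0.8474/√0.2819) = 0.664%.

0.664%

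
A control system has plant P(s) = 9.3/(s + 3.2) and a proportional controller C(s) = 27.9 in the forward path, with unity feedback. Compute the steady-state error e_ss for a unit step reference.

The loop is type 0. Static position error constant K_pos = C(0)·P(0) = 27.9·2.906 = 81.08.
Steady-state error to a unit step: e_ss = 1/(1+K_pos) = 1/82.08 = 0.0122.

0.0122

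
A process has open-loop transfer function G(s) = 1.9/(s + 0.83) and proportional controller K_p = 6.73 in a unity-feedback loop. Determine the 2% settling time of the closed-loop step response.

T_s ≈ 0.294 s

Closed-loop transfer function: T(s) = K_p·G(s)/(1 + K_p·G(s)) = 12.79/(s + 0.83 + 12.79) = 12.79/(s + 13.62).
Time constant τ = 1/13.62 = 0.07344 s, so the 2% settling time is about 4τ = 0.294 s.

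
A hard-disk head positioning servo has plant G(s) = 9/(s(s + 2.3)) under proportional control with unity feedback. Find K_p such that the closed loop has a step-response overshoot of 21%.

K_p = 0.742

From %OS = 100·exp(−πζ/√(1−ζ²)) = 21%, ζ = −ln(0.21)/√(π²+ln²(0.21)) = 0.4449.
Characteristic equation s² + 2.3s + 9K_p = 0 gives ζ = 2.3/(2√(9K_p)).
Setting ζ = 0.4449: √(9K_p) = 2.3/(2·0.4449) = 2.585, so K_p = 6.682/9 = 0.742.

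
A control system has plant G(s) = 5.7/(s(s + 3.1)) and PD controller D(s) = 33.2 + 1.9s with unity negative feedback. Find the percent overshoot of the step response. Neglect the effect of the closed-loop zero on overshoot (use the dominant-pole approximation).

Forward path: (33.2 + 1.9s)·5.7/(s(s+3.1)). The closed-loop characteristic equation is s² + (3.1 + 5.7·1.9)s + 5.7·33.2 = 0.
That is s² + 13.93s + 189.2 = 0, so ω_n = 13.76 rad/s and ζ = 13.93/(2·13.76) = 0.5063.
%OS = 100·exp(−πζ/√(1−ζ²)) = 15.8%.

15.8%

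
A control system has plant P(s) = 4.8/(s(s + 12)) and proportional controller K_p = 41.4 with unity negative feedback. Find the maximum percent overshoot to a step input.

The closed-loop denominator s² + 12s + 198.7 gives ω_n = √198.7 = 14.1 and ζ = 12/(2ω_n) = 0.4256.
%OS = 100·exp(−πζ/√(1−ζ²)) = 100·exp(−π·0.4256/√0.8188) = 22.8%.

22.8%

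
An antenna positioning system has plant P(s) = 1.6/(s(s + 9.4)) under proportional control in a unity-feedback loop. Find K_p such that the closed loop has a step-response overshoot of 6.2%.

From %OS = 100·exp(−πζ/√(1−ζ²)) = 6.2%, ζ = −ln(0.062)/√(π²+ln²(0.062)) = 0.6628.
Characteristic equation s² + 9.4s + 1.6K_p = 0 gives ζ = 9.4/(2√(1.6K_p)).
Setting ζ = 0.6628: √(1.6K_p) = 9.4/(2·0.6628) = 7.091, so K_p = 50.29/1.6 = 31.4.

K_p = 31.4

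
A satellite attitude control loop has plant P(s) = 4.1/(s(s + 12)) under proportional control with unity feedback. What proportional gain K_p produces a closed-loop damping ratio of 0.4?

K_p = 54.9

Closed-loop characteristic equation: s² + 12s + K_p·4.1 = 0.
So ω_n = √(4.1K_p) and 2ζω_n = 12, giving ζ = 12/(2√(4.1K_p)).
Setting ζ = 0.4: √(4.1K_p) = 12/(2·0.4) = 15, so K_p = 225/4.1 = 54.9.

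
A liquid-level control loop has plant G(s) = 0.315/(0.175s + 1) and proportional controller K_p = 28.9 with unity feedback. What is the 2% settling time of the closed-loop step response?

Closed loop: T(s) = K_p·G/(1+K_p·G) = 9.104/(0.175s + 1 + 9.104), with pole at s = −(1 + 9.104)/0.175 = −57.73.
τ = 1/57.73 = 0.01732 s, so 2% settling time ≈ 4τ = 0.0693 s.

T_s ≈ 0.0693 s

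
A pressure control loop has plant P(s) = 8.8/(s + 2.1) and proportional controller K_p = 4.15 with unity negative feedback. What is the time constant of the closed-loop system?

τ = 0.0259 s

Closed-loop transfer function: T(s) = K_p·P(s)/(1 + K_p·P(s)) = 36.52/(s + 2.1 + 36.52) = 36.52/(s + 38.62).
Time constant τ = 1/38.62 = 0.0259 s.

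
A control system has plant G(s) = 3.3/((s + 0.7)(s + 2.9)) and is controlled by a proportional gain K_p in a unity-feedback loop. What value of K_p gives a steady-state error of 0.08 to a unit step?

K_p = 7.07

For a type-0 loop with proportional control, e_ss = 1/(1 + K_p·G(0)).
G(0) = 1.626. Require 1/(1 + K_p·1.626) = 0.08, so 1 + 1.626·K_p = 12.5.
K_p = (12.5 − 1)/1.626 = 7.07.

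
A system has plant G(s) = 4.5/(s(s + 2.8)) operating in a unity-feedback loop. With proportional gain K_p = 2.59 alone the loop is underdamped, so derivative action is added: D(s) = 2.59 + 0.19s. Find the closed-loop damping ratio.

Forward path: (2.59 + 0.19s)·4.5/(s(s+2.8)). The closed-loop characteristic equation is s² + (2.8 + 4.5·0.19)s + 4.5·2.59 = 0.
That is s² + 3.655s + 11.65 = 0, so ω_n = 3.414 rad/s and ζ = 3.655/(2·3.414) = 0.5353.

ζ = 0.535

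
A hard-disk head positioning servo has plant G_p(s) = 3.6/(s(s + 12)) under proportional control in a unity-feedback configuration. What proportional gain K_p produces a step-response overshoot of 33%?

K_p = 90.3

From %OS = 100·exp(−πζ/√(1−ζ²)) = 33%, ζ = −ln(0.33)/√(π²+ln²(0.33)) = 0.3328.
Characteristic equation s² + 12s + 3.6K_p = 0 gives ζ = 12/(2√(3.6K_p)).
Setting ζ = 0.3328: √(3.6K_p) = 12/(2·0.3328) = 18.03, so K_p = 325.1/3.6 = 90.3.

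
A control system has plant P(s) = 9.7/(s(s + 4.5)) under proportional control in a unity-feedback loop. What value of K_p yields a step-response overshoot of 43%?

K_p = 7.75

From %OS = 100·exp(−πζ/√(1−ζ²)) = 43%, ζ = −ln(0.43)/√(π²+ln²(0.43)) = 0.2594.
Characteristic equation s² + 4.5s + 9.7K_p = 0 gives ζ = 4.5/(2√(9.7K_p)).
Setting ζ = 0.2594: √(9.7K_p) = 4.5/(2·0.2594) = 8.672, so K_p = 75.21/9.7 = 7.75.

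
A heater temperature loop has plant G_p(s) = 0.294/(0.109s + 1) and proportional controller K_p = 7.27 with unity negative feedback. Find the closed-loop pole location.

s = -28.78

Closed loop: T(s) = K_p·G_p/(1+K_p·G_p) = 2.137/(0.109s + 1 + 2.137), with pole at s = −(1 + 2.137)/0.109 = −28.78.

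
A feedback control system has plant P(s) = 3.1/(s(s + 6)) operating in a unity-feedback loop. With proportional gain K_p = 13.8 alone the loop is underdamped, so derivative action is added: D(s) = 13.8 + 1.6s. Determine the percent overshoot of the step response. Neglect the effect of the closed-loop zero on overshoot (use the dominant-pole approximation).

0.805%

Forward path: (13.8 + 1.6s)·3.1/(s(s+6)). The closed-loop characteristic equation is s² + (6 + 3.1·1.6)s + 3.1·13.8 = 0.
That is s² + 10.96s + 42.78 = 0, so ω_n = 6.541 rad/s and ζ = 10.96/(2·6.541) = 0.8378.
%OS = 100·exp(−πζ/√(1−ζ²)) = 0.805%.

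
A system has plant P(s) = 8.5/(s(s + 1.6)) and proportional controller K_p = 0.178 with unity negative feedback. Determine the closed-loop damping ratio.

ζ = 0.65

The closed-loop denominator is s(s+1.6) + 0.178·8.5 = s² + 1.6s + 1.513.
So ω_n² = 1.513 ⇒ ω_n = 1.23 rad/s, and ζ = 1.6/(2ω_n) = 0.65.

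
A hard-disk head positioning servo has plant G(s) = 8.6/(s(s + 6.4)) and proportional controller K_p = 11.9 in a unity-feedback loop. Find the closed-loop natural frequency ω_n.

ω_n = 10.1 rad/s

The closed-loop denominator is s(s+6.4) + 11.9·8.6 = s² + 6.4s + 102.3.
So ω_n² = 102.3 ⇒ ω_n = 10.12 rad/s, and ζ = 6.4/(2ω_n) = 0.316.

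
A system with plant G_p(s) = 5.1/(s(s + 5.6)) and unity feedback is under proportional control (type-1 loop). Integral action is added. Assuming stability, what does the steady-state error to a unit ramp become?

0

The integrator raises the loop to type 2, so K_v → ∞ and e_ss to a ramp is zero.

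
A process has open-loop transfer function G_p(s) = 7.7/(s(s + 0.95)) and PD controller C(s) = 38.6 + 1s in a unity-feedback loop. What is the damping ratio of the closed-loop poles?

Forward path: (38.6 + 1s)·7.7/(s(s+0.95)). The closed-loop characteristic equation is s² + (0.95 + 7.7·1)s + 7.7·38.6 = 0.
That is s² + 8.65s + 297.2 = 0, so ω_n = 17.24 rad/s and ζ = 8.65/(2·17.24) = 0.2509.

ζ = 0.251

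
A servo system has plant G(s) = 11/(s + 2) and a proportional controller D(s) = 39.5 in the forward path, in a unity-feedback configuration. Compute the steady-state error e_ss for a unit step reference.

The loop is type 0. Static position error constant K_pos = D(0)·G(0) = 39.5·5.5 = 217.2.
Steady-state error to a unit step: e_ss = 1/(1+K_pos) = 1/218.2 = 0.00458.

0.00458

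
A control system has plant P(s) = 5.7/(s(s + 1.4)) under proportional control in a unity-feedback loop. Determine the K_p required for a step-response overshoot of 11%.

K_p = 0.26

From %OS = 100·exp(−πζ/√(1−ζ²)) = 11%, ζ = −ln(0.11)/√(π²+ln²(0.11)) = 0.5749.
Characteristic equation s² + 1.4s + 5.7K_p = 0 gives ζ = 1.4/(2√(5.7K_p)).
Setting ζ = 0.5749: √(5.7K_p) = 1.4/(2·0.5749) = 1.218, so K_p = 1.483/5.7 = 0.26.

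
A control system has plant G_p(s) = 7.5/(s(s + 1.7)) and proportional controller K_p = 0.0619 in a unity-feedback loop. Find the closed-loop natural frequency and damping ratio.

The closed-loop denominator is s(s+1.7) + 0.0619·7.5 = s² + 1.7s + 0.4642.
So ω_n² = 0.4642 ⇒ ω_n = 0.6814 rad/s, and ζ = 1.7/(2ω_n) = 1.25.

ω_n = 0.681 rad/s, ζ = 1.25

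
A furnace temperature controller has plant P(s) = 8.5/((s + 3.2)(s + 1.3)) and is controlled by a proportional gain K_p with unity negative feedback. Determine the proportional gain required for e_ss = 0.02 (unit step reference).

K_p = 24

For a type-0 loop with proportional control, e_ss = 1/(1 + K_p·P(0)).
P(0) = 2.043. Require 1/(1 + K_p·2.043) = 0.02, so 1 + 2.043·K_p = 50.
K_p = (50 − 1)/2.043 = 24.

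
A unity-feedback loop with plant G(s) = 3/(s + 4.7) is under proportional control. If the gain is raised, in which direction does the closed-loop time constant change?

decrease

The closed-loop bandwidth 4.7+K_p·3 grows with K_p, so τ shrinks.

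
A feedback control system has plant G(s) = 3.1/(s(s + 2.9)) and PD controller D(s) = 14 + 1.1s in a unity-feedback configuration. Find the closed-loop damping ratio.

Forward path: (14 + 1.1s)·3.1/(s(s+2.9)). The closed-loop characteristic equation is s² + (2.9 + 3.1·1.1)s + 3.1·14 = 0.
That is s² + 6.31s + 43.4 = 0, so ω_n = 6.588 rad/s and ζ = 6.31/(2·6.588) = 0.4789.

ζ = 0.479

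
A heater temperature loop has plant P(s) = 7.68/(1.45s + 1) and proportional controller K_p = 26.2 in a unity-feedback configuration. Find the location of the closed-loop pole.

s = -139.5

Closed loop: T(s) = K_p·P/(1+K_p·P) = 201.2/(1.45s + 1 + 201.2), with pole at s = −(1 + 201.2)/1.45 = −139.5.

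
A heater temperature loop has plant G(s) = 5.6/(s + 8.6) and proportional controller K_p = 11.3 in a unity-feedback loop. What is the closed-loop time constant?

τ = 0.0139 s

Closed-loop transfer function: T(s) = K_p·G(s)/(1 + K_p·G(s)) = 63.28/(s + 8.6 + 63.28) = 63.28/(s + 71.88).
Time constant τ = 1/71.88 = 0.0139 s.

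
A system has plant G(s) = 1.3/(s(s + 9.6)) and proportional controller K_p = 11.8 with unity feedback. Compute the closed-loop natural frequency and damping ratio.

ω_n = 3.92 rad/s, ζ = 1.23

The closed-loop denominator is s(s+9.6) + 11.8·1.3 = s² + 9.6s + 15.34.
Matching s² + 2ζω_n s + ω_n²: ω_n = √15.34 = 3.917 rad/s and 2ζω_n = 9.6, so ζ = 9.6/(2·3.917) = 1.23.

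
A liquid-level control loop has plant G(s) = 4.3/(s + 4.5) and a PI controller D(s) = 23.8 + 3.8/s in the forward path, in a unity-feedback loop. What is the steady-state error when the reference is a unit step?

0

The open loop D(s)G(s) has a pole at the origin (type 1), so the static position error constant is infinite and e_ss = 1/(1+∞) = 0.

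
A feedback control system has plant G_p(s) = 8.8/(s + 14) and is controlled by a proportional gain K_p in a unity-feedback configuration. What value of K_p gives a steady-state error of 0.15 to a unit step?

The loop is type 0, so e_ss(step) = 1/(1 + K_pos) with K_pos = K_p·G_p(0).
G_p(0) = 0.6286. Require 1/(1 + K_p·0.6286) = 0.15, so 1 + 0.6286·K_p = 6.667.
K_p = (6.667 − 1)/0.6286 = 9.02.

K_p = 9.02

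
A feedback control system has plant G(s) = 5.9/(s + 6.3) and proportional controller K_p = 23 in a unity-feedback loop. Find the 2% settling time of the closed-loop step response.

T_s ≈ 0.0282 s

Closed-loop transfer function: T(s) = K_p·G(s)/(1 + K_p·G(s)) = 135.7/(s + 6.3 + 135.7) = 135.7/(s + 142).
Time constant τ = 1/142 = 0.007042 s, so the 2% settling time is about 4τ = 0.0282 s.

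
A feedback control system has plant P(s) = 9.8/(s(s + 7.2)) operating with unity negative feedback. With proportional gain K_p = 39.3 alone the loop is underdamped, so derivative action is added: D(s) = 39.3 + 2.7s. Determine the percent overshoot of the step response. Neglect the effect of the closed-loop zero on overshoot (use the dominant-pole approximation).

Forward path: (39.3 + 2.7s)·9.8/(s(s+7.2)). The closed-loop characteristic equation is s² + (7.2 + 9.8·2.7)s + 9.8·39.3 = 0.
That is s² + 33.66s + 385.1 = 0, so ω_n = 19.62 rad/s and ζ = 33.66/(2·19.62) = 0.8576.
%OS = 100·exp(−πζ/√(1−ζ²)) = 0.531%.

0.531%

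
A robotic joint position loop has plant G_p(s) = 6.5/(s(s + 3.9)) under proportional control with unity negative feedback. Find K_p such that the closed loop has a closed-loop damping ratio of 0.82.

Closed-loop characteristic equation: s² + 3.9s + K_p·6.5 = 0.
So ω_n = √(6.5K_p) and 2ζω_n = 3.9, giving ζ = 3.9/(2√(6.5K_p)).
Setting ζ = 0.82: √(6.5K_p) = 3.9/(2·0.82) = 2.378, so K_p = 5.655/6.5 = 0.87.

K_p = 0.87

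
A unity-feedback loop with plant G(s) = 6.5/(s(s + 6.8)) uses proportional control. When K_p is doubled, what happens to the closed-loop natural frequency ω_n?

ω_n = √(6.5·K_p), which grows with K_p.

increase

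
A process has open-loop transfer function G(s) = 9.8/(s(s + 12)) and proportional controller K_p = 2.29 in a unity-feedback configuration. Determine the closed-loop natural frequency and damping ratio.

1 + K_p·G(s) = 0 gives s² + 12s + 22.44 = 0.
So ω_n² = 22.44 ⇒ ω_n = 4.737 rad/s, and ζ = 12/(2ω_n) = 1.27.

ω_n = 4.74 rad/s, ζ = 1.27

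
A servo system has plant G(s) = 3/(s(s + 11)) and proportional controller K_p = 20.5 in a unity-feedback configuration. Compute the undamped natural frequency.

ω_n = 7.84 rad/s

The closed-loop denominator is s(s+11) + 20.5·3 = s² + 11s + 61.5.
Matching s² + 2ζω_n s + ω_n²: ω_n = √61.5 = 7.842 rad/s and 2ζω_n = 11, so ζ = 11/(2·7.842) = 0.701.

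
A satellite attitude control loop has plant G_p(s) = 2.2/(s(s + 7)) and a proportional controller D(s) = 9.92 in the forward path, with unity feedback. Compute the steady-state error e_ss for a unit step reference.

The open loop D(s)G_p(s) has a pole at the origin (type 1), so the static position error constant is infinite and e_ss = 1/(1+∞) = 0.

0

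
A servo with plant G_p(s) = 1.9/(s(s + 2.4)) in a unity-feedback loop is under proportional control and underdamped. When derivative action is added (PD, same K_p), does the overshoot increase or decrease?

decrease

The derivative term adds K·K_d to the s-coefficient of the characteristic equation, raising 2ζω_n while ω_n is unchanged; ζ increases, so overshoot decreases.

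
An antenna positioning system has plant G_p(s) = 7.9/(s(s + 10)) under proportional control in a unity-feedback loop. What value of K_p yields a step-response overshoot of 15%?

From %OS = 100·exp(−πζ/√(1−ζ²)) = 15%, ζ = −ln(0.15)/√(π²+ln²(0.15)) = 0.5169.
Characteristic equation s² + 10s + 7.9K_p = 0 gives ζ = 10/(2√(7.9K_p)).
Setting ζ = 0.5169: √(7.9K_p) = 10/(2·0.5169) = 9.672, so K_p = 93.56/7.9 = 11.8.

K_p = 11.8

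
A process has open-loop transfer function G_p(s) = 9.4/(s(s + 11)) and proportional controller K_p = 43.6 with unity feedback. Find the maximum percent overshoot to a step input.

41.2%

Closed-loop characteristic equation: s² + 11s + 409.8 = 0, so ω_n = 20.24 rad/s and ζ = 11/(2·20.24) = 0.2717.
%OS = 100·exp(−πζ/√(1−ζ²)) = 100·exp(−π·0.2717/√0.9262) = 41.2%.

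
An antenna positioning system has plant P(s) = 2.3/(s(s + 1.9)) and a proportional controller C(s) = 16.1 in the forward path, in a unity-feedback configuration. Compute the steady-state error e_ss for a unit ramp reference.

The loop has one pole at the origin (type 1). Velocity error constant K_v = lim_{s→0} s·C(s)P(s) = 16.1·2.3/1.9 = 19.49.
Steady-state error to a unit ramp: e_ss = 1/K_v = 0.0513.

0.0513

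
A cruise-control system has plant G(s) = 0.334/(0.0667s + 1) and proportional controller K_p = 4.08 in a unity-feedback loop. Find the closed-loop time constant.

Closed loop: T(s) = K_p·G/(1+K_p·G) = 1.363/(0.0667s + 1 + 1.363), with pole at s = −(1 + 1.363)/0.0667 = −35.42.
Closed-loop time constant τ = 1/35.42 = 0.0282 s.

τ = 0.0282 s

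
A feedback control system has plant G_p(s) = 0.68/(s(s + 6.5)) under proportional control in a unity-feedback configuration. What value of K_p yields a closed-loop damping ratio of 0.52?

K_p = 57.4

Closed-loop characteristic equation: s² + 6.5s + K_p·0.68 = 0.
So ω_n = √(0.68K_p) and 2ζω_n = 6.5, giving ζ = 6.5/(2√(0.68K_p)).
Setting ζ = 0.52: √(0.68K_p) = 6.5/(2·0.52) = 6.25, so K_p = 39.06/0.68 = 57.4.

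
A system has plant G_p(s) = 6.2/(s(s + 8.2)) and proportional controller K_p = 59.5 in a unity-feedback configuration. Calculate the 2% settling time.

T_s ≈ 0.976 s

Closed-loop characteristic equation: s² + 8.2s + 368.9 = 0, so ω_n = 19.21 rad/s and ζ = 8.2/(2·19.21) = 0.2135.
2% settling time T_s ≈ 4/(ζω_n) = 4/4.1 = 0.976 s.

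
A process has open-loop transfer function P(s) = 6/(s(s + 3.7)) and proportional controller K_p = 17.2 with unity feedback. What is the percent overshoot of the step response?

The closed-loop denominator s² + 3.7s + 103.2 gives ω_n = √103.2 = 10.16 and ζ = 3.7/(2ω_n) = 0.1821.
%OS = 100·exp(−πζ/√(1−ζ²)) = 100·exp(−π·0.1821/√0.9668) = 55.9%.

55.9%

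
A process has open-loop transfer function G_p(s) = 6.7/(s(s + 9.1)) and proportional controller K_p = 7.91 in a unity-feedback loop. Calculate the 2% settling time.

T_s ≈ 0.879 s

The closed-loop denominator s² + 9.1s + 53 gives ω_n = √53 = 7.28 and ζ = 9.1/(2ω_n) = 0.625.
2% settling time T_s ≈ 4/(ζω_n) = 4/4.55 = 0.879 s.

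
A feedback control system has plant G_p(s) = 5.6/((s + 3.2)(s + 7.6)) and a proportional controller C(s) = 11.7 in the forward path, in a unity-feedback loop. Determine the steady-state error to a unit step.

The loop is type 0. Static position error constant K_pos = C(0)·G_p(0) = 11.7·0.2303 = 2.694.
Steady-state error to a unit step: e_ss = 1/(1+K_pos) = 1/3.694 = 0.271.

0.271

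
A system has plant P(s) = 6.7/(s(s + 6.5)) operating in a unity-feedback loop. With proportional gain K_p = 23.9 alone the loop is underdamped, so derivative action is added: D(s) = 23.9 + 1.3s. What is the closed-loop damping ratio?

Forward path: (23.9 + 1.3s)·6.7/(s(s+6.5)). The closed-loop characteristic equation is s² + (6.5 + 6.7·1.3)s + 6.7·23.9 = 0.
That is s² + 15.21s + 160.1 = 0, so ω_n = 12.65 rad/s and ζ = 15.21/(2·12.65) = 0.601.

ζ = 0.601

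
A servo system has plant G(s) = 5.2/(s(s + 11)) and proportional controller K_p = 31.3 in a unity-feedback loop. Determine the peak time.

The closed-loop denominator s² + 11s + 162.8 gives ω_n = √162.8 = 12.76 and ζ = 11/(2ω_n) = 0.4311.
Damped frequency ω_d = ω_n√(1−ζ²) = 11.51 rad/s, so peak time T_p = π/ω_d = 0.273 s.

T_p = 0.273 s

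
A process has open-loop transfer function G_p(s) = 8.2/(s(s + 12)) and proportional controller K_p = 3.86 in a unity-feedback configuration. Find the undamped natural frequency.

ω_n = 5.63 rad/s

With unity feedback the closed-loop characteristic equation is s² + 12s + 3.86·8.2 = s² + 12s + 31.65 = 0.
Matching s² + 2ζω_n s + ω_n²: ω_n = √31.65 = 5.626 rad/s and 2ζω_n = 12, so ζ = 12/(2·5.626) = 1.07.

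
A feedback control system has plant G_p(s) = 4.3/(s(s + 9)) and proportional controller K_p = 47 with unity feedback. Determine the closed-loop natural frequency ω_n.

ω_n = 14.2 rad/s

1 + K_p·G_p(s) = 0 gives s² + 9s + 202.1 = 0.
So ω_n² = 202.1 ⇒ ω_n = 14.22 rad/s, and ζ = 9/(2ω_n) = 0.317.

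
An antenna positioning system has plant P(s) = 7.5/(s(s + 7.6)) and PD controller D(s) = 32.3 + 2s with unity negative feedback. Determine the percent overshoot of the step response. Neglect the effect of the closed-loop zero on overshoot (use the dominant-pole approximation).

3.63%

Forward path: (32.3 + 2s)·7.5/(s(s+7.6)). The closed-loop characteristic equation is s² + (7.6 + 7.5·2)s + 7.5·32.3 = 0.
That is s² + 22.6s + 242.2 = 0, so ω_n = 15.56 rad/s and ζ = 22.6/(2·15.56) = 0.726.
%OS = 100·exp(−πζ/√(1−ζ²)) = 3.63%.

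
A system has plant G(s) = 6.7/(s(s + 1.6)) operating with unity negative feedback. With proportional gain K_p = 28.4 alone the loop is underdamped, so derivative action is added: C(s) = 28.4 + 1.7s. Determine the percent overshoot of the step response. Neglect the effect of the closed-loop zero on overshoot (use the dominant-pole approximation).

18.7%

Forward path: (28.4 + 1.7s)·6.7/(s(s+1.6)). The closed-loop characteristic equation is s² + (1.6 + 6.7·1.7)s + 6.7·28.4 = 0.
That is s² + 12.99s + 190.3 = 0, so ω_n = 13.79 rad/s and ζ = 12.99/(2·13.79) = 0.4709.
%OS = 100·exp(−πζ/√(1−ζ²)) = 18.7%.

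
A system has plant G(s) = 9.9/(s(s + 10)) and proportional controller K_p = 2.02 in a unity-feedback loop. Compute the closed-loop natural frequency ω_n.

ω_n = 4.47 rad/s

The closed-loop denominator is s(s+10) + 2.02·9.9 = s² + 10s + 20.
So ω_n² = 20 ⇒ ω_n = 4.472 rad/s, and ζ = 10/(2ω_n) = 1.12.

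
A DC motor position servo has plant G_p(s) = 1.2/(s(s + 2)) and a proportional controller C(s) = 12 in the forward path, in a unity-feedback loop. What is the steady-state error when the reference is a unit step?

0

The open loop C(s)G_p(s) has a pole at the origin (type 1), so the static position error constant is infinite and e_ss = 1/(1+∞) = 0.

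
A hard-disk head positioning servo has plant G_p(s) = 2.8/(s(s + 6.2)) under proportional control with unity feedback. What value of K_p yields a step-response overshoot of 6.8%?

K_p = 8.12

From %OS = 100·exp(−πζ/√(1−ζ²)) = 6.8%, ζ = −ln(0.068)/√(π²+ln²(0.068)) = 0.6502.
Characteristic equation s² + 6.2s + 2.8K_p = 0 gives ζ = 6.2/(2√(2.8K_p)).
Setting ζ = 0.6502: √(2.8K_p) = 6.2/(2·0.6502) = 4.768, so K_p = 22.73/2.8 = 8.12.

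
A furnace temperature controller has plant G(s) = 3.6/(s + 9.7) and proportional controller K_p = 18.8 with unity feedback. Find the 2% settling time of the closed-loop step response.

T_s ≈ 0.0517 s

Closed-loop transfer function: T(s) = K_p·G(s)/(1 + K_p·G(s)) = 67.68/(s + 9.7 + 67.68) = 67.68/(s + 77.38).
Time constant τ = 1/77.38 = 0.01292 s, so the 2% settling time is about 4τ = 0.0517 s.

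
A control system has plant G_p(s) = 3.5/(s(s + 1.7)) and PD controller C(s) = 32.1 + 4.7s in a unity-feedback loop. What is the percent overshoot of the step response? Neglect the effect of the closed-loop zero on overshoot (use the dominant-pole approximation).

Forward path: (32.1 + 4.7s)·3.5/(s(s+1.7)). The closed-loop characteristic equation is s² + (1.7 + 3.5·4.7)s + 3.5·32.1 = 0.
That is s² + 18.15s + 112.4 = 0, so ω_n = 10.6 rad/s and ζ = 18.15/(2·10.6) = 0.8562.
%OS = 100·exp(−πζ/√(1−ζ²)) = 0.549%.

0.549%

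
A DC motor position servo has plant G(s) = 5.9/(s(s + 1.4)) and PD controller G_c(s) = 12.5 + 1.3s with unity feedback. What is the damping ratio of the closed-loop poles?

ζ = 0.528

Forward path: (12.5 + 1.3s)·5.9/(s(s+1.4)). The closed-loop characteristic equation is s² + (1.4 + 5.9·1.3)s + 5.9·12.5 = 0.
That is s² + 9.07s + 73.75 = 0, so ω_n = 8.588 rad/s and ζ = 9.07/(2·8.588) = 0.5281.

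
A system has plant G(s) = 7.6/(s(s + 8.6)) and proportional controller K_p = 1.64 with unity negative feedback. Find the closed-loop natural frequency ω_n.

1 + K_p·G(s) = 0 gives s² + 8.6s + 12.46 = 0.
Matching s² + 2ζω_n s + ω_n²: ω_n = √12.46 = 3.53 rad/s and 2ζω_n = 8.6, so ζ = 8.6/(2·3.53) = 1.22.

ω_n = 3.53 rad/s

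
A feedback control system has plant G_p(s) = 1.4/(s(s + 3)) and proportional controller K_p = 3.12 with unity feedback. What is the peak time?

From 1 + K_pG_p(s) = 0: s² + 3s + 4.368 = 0 ⇒ ω_n = 2.09, ζ = 0.7177.
Damped frequency ω_d = ω_n√(1−ζ²) = 1.455 rad/s, so peak time T_p = π/ω_d = 2.16 s.

T_p = 2.16 s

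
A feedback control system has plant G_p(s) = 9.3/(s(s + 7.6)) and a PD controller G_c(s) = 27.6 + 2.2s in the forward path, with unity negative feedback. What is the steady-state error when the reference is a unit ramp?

The loop has one pole at the origin (type 1). Velocity error constant K_v = lim_{s→0} s·G_c(s)G_p(s) = 27.6·9.3/7.6 = 33.77.
Steady-state error to a unit ramp: e_ss = 1/K_v = 0.0296.

0.0296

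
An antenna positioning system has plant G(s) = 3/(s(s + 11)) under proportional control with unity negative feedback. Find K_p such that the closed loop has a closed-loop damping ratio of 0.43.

Closed-loop characteristic equation: s² + 11s + K_p·3 = 0.
So ω_n = √(3K_p) and 2ζω_n = 11, giving ζ = 11/(2√(3K_p)).
Setting ζ = 0.43: √(3K_p) = 11/(2·0.43) = 12.79, so K_p = 163.6/3 = 54.5.

K_p = 54.5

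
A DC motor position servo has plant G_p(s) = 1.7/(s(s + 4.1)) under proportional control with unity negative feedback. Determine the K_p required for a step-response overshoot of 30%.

K_p = 19.3

From %OS = 100·exp(−πζ/√(1−ζ²)) = 30%, ζ = −ln(0.3)/√(π²+ln²(0.3)) = 0.3579.
Characteristic equation s² + 4.1s + 1.7K_p = 0 gives ζ = 4.1/(2√(1.7K_p)).
Setting ζ = 0.3579: √(1.7K_p) = 4.1/(2·0.3579) = 5.729, so K_p = 32.82/1.7 = 19.3.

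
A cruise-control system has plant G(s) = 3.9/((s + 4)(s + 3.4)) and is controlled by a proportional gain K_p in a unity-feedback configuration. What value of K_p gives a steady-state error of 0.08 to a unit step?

The loop is type 0, so e_ss(step) = 1/(1 + K_pos) with K_pos = K_p·G(0).
G(0) = 0.2868. Require 1/(1 + K_p·0.2868) = 0.08, so 1 + 0.2868·K_p = 12.5.
K_p = (12.5 − 1)/0.2868 = 40.1.

K_p = 40.1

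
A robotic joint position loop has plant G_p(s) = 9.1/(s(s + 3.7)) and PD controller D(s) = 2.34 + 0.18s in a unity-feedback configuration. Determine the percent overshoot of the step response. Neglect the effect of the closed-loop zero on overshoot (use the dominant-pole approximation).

10.8%

Forward path: (2.34 + 0.18s)·9.1/(s(s+3.7)). The closed-loop characteristic equation is s² + (3.7 + 9.1·0.18)s + 9.1·2.34 = 0.
That is s² + 5.338s + 21.29 = 0, so ω_n = 4.615 rad/s and ζ = 5.338/(2·4.615) = 0.5784.
%OS = 100·exp(−πζ/√(1−ζ²)) = 10.8%.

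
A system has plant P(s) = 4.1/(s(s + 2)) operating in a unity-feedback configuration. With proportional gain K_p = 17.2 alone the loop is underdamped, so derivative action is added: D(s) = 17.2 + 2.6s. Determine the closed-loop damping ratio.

Forward path: (17.2 + 2.6s)·4.1/(s(s+2)). The closed-loop characteristic equation is s² + (2 + 4.1·2.6)s + 4.1·17.2 = 0.
That is s² + 12.66s + 70.52 = 0, so ω_n = 8.398 rad/s and ζ = 12.66/(2·8.398) = 0.7538.

ζ = 0.754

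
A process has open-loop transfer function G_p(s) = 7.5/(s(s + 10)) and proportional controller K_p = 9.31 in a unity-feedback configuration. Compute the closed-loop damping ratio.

The closed-loop denominator is s(s+10) + 9.31·7.5 = s² + 10s + 69.83.
So ω_n² = 69.83 ⇒ ω_n = 8.356 rad/s, and ζ = 10/(2ω_n) = 0.598.

ζ = 0.598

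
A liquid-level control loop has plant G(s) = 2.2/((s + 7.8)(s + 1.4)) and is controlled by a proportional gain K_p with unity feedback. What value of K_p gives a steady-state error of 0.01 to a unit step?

Steady-state error for a unit step on this type-0 loop is 1/(1 + K_p·G(0)).
G(0) = 0.2015. Require 1/(1 + K_p·0.2015) = 0.01, so 1 + 0.2015·K_p = 100.
K_p = (100 − 1)/0.2015 = 491.

K_p = 491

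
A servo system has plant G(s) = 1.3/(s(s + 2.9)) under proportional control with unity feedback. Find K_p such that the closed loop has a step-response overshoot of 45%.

From %OS = 100·exp(−πζ/√(1−ζ²)) = 45%, ζ = −ln(0.45)/√(π²+ln²(0.45)) = 0.2463.
Characteristic equation s² + 2.9s + 1.3K_p = 0 gives ζ = 2.9/(2√(1.3K_p)).
Setting ζ = 0.2463: √(1.3K_p) = 2.9/(2·0.2463) = 5.886, so K_p = 34.65/1.3 = 26.7.

K_p = 26.7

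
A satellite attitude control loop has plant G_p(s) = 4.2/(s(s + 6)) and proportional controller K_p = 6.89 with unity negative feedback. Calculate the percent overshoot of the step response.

12.1%

The closed-loop denominator s² + 6s + 28.94 gives ω_n = √28.94 = 5.379 and ζ = 6/(2ω_n) = 0.5577.
%OS = 100·exp(−πζ/√(1−ζ²)) = 100·exp(−π·0.5577/√0.689) = 12.1%.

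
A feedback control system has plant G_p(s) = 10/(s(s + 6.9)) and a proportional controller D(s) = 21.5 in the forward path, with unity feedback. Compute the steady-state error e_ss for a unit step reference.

0

The open loop D(s)G_p(s) has a pole at the origin (type 1), so the static position error constant is infinite and e_ss = 1/(1+∞) = 0.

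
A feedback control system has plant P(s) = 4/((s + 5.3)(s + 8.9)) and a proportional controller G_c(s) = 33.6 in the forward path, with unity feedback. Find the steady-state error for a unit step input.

The loop is type 0. Static position error constant K_pos = G_c(0)·P(0) = 33.6·0.0848 = 2.849.
Steady-state error to a unit step: e_ss = 1/(1+K_pos) = 1/3.849 = 0.26.

0.26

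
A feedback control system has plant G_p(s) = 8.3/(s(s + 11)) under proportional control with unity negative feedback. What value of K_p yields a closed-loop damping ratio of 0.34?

K_p = 31.5

Closed-loop characteristic equation: s² + 11s + K_p·8.3 = 0.
So ω_n = √(8.3K_p) and 2ζω_n = 11, giving ζ = 11/(2√(8.3K_p)).
Setting ζ = 0.34: √(8.3K_p) = 11/(2·0.34) = 16.18, so K_p = 261.7/8.3 = 31.5.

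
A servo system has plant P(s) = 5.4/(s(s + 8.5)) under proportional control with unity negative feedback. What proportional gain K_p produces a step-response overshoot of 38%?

K_p = 38.6

From %OS = 100·exp(−πζ/√(1−ζ²)) = 38%, ζ = −ln(0.38)/√(π²+ln²(0.38)) = 0.2943.
Characteristic equation s² + 8.5s + 5.4K_p = 0 gives ζ = 8.5/(2√(5.4K_p)).
Setting ζ = 0.2943: √(5.4K_p) = 8.5/(2·0.2943) = 14.44, so K_p = 208.5/5.4 = 38.6.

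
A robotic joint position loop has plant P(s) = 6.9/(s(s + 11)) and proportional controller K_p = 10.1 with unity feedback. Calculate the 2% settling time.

From 1 + K_pP(s) = 0: s² + 11s + 69.69 = 0 ⇒ ω_n = 8.348, ζ = 0.6588.
2% settling time T_s ≈ 4/(ζω_n) = 4/5.5 = 0.727 s.

T_s ≈ 0.727 s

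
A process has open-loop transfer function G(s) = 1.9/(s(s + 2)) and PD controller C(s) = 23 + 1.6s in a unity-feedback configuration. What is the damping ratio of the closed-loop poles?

ζ = 0.381

Forward path: (23 + 1.6s)·1.9/(s(s+2)). The closed-loop characteristic equation is s² + (2 + 1.9·1.6)s + 1.9·23 = 0.
That is s² + 5.04s + 43.7 = 0, so ω_n = 6.611 rad/s and ζ = 5.04/(2·6.611) = 0.3812.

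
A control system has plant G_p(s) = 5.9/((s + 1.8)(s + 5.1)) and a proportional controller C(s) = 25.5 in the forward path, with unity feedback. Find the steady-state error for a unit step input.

0.0575

The loop is type 0. Static position error constant K_pos = C(0)·G_p(0) = 25.5·0.6427 = 16.39.
Steady-state error to a unit step: e_ss = 1/(1+K_pos) = 1/17.39 = 0.0575.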